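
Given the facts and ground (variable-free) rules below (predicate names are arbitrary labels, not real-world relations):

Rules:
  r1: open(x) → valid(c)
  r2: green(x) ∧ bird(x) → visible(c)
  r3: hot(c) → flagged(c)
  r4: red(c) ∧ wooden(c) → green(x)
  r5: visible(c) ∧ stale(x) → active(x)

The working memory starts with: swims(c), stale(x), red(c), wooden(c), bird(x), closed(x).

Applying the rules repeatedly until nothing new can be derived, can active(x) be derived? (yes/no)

yes

Round 1: r4 [red(c) ∧ wooden(c) → green(x)]. New: green(x).
Round 2: r2 [green(x) ∧ bird(x) → visible(c)]. New: visible(c).
Round 3: r5 [visible(c) ∧ stale(x) → active(x)]. New: active(x).
active(x) appears in round 3, so it is derivable.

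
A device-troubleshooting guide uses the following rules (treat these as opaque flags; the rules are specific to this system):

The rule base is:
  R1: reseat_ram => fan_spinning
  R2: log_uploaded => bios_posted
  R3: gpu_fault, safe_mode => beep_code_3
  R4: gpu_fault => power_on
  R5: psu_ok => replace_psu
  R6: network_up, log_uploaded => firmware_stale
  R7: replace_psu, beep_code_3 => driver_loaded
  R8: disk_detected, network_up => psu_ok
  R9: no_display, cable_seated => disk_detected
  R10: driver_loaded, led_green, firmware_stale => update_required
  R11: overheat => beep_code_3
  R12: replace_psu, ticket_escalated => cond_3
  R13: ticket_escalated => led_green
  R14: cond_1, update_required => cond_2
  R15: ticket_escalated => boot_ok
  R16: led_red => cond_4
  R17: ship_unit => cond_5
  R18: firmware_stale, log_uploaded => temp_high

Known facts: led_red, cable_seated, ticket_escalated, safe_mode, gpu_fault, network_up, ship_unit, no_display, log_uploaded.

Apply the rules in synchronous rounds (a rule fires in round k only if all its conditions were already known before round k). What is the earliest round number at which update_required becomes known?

5

[1] R2 [log_uploaded => bios_posted]; R3 [gpu_fault, safe_mode => beep_code_3]; R4 [gpu_fault => power_on]; R6 [network_up, log_uploaded => firmware_stale]; R9 [no_display, cable_seated => disk_detected]; R13 [ticket_escalated => led_green]; R15 [ticket_escalated => boot_ok]; R16 [led_red => cond_4]; R17 [ship_unit => cond_5]. ⇒ new: bios_posted, beep_code_3, power_on, firmware_stale, disk_detected, led_green, boot_ok, cond_4, cond_5.
[2] R8 [disk_detected, network_up => psu_ok]; R18 [firmware_stale, log_uploaded => temp_high]. ⇒ new: psu_ok, temp_high.
[3] R5 [psu_ok => replace_psu]. ⇒ new: replace_psu.
[4] R7 [replace_psu, beep_code_3 => driver_loaded]; R12 [replace_psu, ticket_escalated => cond_3]. ⇒ new: driver_loaded, cond_3.
[5] R10 [driver_loaded, led_green, firmware_stale => update_required]. ⇒ new: update_required.
update_required first appears in round 5.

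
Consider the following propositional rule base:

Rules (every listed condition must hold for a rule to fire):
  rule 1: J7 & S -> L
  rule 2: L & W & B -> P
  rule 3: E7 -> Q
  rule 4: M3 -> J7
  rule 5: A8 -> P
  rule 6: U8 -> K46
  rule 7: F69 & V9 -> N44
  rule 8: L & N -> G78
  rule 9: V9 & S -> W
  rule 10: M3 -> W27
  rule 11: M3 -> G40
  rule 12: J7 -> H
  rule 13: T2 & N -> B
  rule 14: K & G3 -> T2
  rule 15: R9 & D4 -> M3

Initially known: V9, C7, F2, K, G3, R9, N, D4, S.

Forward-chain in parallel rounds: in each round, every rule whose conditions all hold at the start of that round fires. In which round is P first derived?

4

[1] rule 9 [V9 & S -> W]; rule 14 [K & G3 -> T2]; rule 15 [R9 & D4 -> M3]. ⇒ new: W, T2, M3.
[2] rule 4 [M3 -> J7]; rule 10 [M3 -> W27]; rule 11 [M3 -> G40]; rule 13 [T2 & N -> B]. ⇒ new: J7, W27, G40, B.
[3] rule 1 [J7 & S -> L]; rule 12 [J7 -> H]. ⇒ new: L, H.
[4] rule 2 [L & W & B -> P]; rule 8 [L & N -> G78]. ⇒ new: P, G78.
P first appears in round 4.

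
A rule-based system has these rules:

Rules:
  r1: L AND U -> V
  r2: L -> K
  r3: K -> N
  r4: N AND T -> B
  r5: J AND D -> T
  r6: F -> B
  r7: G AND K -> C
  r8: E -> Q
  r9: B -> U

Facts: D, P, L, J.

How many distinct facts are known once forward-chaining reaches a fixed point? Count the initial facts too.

10

Round 1: r2 [L -> K]; r5 [J AND D -> T]. New: K, T.
Round 2: r3 [K -> N]. New: N.
Round 3: r4 [N AND T -> B]. New: B.
Round 4: r9 [B -> U]. New: U.
Round 5: r1 [L AND U -> V]. New: V.
Closure: {B, D, J, K, L, N, P, T, U, V} — 10 facts.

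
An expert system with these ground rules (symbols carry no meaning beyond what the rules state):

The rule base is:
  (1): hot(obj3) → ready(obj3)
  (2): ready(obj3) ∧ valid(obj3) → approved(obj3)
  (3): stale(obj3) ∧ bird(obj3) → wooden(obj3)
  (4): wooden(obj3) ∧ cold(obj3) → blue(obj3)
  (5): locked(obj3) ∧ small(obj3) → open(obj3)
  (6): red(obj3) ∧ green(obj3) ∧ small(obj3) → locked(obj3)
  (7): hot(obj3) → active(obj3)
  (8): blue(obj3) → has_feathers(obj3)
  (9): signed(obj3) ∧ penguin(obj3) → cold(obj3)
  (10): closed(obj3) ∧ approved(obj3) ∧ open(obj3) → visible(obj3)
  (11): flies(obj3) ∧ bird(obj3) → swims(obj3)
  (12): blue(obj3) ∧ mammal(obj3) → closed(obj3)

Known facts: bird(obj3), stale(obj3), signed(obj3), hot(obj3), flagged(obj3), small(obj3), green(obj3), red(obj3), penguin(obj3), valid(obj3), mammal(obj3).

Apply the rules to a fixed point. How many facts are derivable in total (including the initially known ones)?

22

Round 1: (1) [hot(obj3) → ready(obj3)]; (3) [stale(obj3) ∧ bird(obj3) → wooden(obj3)]; (6) [red(obj3) ∧ green(obj3) ∧ small(obj3) → locked(obj3)]; (7) [hot(obj3) → active(obj3)]; (9) [signed(obj3) ∧ penguin(obj3) → cold(obj3)]. Adds ready(obj3), wooden(obj3), locked(obj3), active(obj3), cold(obj3).
Round 2: (2) [ready(obj3) ∧ valid(obj3) → approved(obj3)]; (4) [wooden(obj3) ∧ cold(obj3) → blue(obj3)]; (5) [locked(obj3) ∧ small(obj3) → open(obj3)]. Adds approved(obj3), blue(obj3), open(obj3).
Round 3: (8) [blue(obj3) → has_feathers(obj3)]; (12) [blue(obj3) ∧ mammal(obj3) → closed(obj3)]. Adds has_feathers(obj3), closed(obj3).
Round 4: (10) [closed(obj3) ∧ approved(obj3) ∧ open(obj3) → visible(obj3)]. Adds visible(obj3).
Closure: {active(obj3), approved(obj3), bird(obj3), blue(obj3), closed(obj3), cold(obj3), flagged(obj3), green(obj3), has_feathers(obj3), hot(obj3), locked(obj3), mammal(obj3), open(obj3), penguin(obj3), ready(obj3), red(obj3), signed(obj3), small(obj3), stale(obj3), valid(obj3), visible(obj3), wooden(obj3)} — 22 facts.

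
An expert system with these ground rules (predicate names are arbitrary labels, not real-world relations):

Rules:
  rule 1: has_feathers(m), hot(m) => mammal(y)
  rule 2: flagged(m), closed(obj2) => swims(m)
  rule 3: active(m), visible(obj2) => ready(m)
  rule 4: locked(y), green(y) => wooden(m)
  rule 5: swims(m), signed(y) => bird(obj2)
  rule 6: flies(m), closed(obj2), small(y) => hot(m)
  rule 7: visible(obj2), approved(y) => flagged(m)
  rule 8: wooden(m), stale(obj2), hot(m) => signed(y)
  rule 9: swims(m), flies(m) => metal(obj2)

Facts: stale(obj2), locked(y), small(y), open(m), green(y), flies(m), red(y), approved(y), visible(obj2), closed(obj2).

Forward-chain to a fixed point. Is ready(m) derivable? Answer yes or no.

Round 1: rule 4 [locked(y), green(y) => wooden(m)]; rule 6 [flies(m), closed(obj2), small(y) => hot(m)]; rule 7 [visible(obj2), approved(y) => flagged(m)]. New: wooden(m), hot(m), flagged(m).
Round 2: rule 2 [flagged(m), closed(obj2) => swims(m)]; rule 8 [wooden(m), stale(obj2), hot(m) => signed(y)]. New: swims(m), signed(y).
Round 3: rule 5 [swims(m), signed(y) => bird(obj2)]; rule 9 [swims(m), flies(m) => metal(obj2)]. New: bird(obj2), metal(obj2).
Fixed point reached. ready(m) is concluded only by rule 3; rule 3 needs active(m) (never derived).

no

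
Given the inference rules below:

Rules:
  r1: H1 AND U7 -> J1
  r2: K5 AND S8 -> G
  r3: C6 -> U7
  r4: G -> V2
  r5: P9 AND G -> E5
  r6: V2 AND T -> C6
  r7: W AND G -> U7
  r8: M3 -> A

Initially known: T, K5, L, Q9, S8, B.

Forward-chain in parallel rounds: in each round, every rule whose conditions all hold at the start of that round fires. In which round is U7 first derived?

4

Round 1 fires r2, giving G.
Round 2 fires r4, giving V2.
Round 3 fires r6, giving C6.
Round 4 fires r3, giving U7.
U7 first appears in round 4.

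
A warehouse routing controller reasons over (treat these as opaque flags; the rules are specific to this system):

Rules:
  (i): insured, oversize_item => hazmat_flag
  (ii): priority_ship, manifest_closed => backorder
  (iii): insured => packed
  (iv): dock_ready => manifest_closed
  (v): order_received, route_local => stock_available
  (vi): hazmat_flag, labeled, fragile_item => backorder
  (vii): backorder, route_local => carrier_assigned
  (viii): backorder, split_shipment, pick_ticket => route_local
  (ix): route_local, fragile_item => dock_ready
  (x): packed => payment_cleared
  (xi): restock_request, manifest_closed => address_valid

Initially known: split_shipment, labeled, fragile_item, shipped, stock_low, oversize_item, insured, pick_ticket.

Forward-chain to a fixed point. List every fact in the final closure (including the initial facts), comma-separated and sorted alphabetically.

Round 1: (i) [insured, oversize_item => hazmat_flag]; (iii) [insured => packed]. New: hazmat_flag, packed.
Round 2: (vi) [hazmat_flag, labeled, fragile_item => backorder]; (x) [packed => payment_cleared]. New: backorder, payment_cleared.
Round 3: (viii) [backorder, split_shipment, pick_ticket => route_local]. New: route_local.
Round 4: (vii) [backorder, route_local => carrier_assigned]; (ix) [route_local, fragile_item => dock_ready]. New: carrier_assigned, dock_ready.
Round 5: (iv) [dock_ready => manifest_closed]. New: manifest_closed.

backorder, carrier_assigned, dock_ready, fragile_item, hazmat_flag, insured, labeled, manifest_closed, oversize_item, packed, payment_cleared, pick_ticket, route_local, shipped, split_shipment, stock_low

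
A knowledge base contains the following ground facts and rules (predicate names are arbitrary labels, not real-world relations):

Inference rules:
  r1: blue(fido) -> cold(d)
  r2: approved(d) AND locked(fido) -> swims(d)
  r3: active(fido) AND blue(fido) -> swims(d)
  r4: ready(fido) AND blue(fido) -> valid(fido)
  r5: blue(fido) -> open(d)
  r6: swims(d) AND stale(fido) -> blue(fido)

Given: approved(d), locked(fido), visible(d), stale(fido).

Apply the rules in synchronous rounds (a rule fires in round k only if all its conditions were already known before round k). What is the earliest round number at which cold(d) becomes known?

Round 1 — r2, derive swims(d).
Round 2 — r6, derive blue(fido).
Round 3 — r1, r5, derive cold(d), open(d).
cold(d) first appears in round 3.

3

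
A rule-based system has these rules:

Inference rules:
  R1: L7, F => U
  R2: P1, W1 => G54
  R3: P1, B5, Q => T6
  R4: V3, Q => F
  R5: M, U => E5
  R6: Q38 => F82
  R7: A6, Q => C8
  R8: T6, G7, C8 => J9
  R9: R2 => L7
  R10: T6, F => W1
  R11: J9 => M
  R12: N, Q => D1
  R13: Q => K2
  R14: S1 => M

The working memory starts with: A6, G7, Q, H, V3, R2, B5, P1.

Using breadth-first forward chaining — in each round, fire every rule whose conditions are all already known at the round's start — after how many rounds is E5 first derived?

Round 1 fires R3, R4, R7, R9, R13, giving T6, F, C8, L7, K2.
Round 2 fires R1, R8, R10, giving U, J9, W1.
Round 3 fires R2, R11, giving G54, M.
Round 4 fires R5, giving E5.
E5 first appears in round 4.

4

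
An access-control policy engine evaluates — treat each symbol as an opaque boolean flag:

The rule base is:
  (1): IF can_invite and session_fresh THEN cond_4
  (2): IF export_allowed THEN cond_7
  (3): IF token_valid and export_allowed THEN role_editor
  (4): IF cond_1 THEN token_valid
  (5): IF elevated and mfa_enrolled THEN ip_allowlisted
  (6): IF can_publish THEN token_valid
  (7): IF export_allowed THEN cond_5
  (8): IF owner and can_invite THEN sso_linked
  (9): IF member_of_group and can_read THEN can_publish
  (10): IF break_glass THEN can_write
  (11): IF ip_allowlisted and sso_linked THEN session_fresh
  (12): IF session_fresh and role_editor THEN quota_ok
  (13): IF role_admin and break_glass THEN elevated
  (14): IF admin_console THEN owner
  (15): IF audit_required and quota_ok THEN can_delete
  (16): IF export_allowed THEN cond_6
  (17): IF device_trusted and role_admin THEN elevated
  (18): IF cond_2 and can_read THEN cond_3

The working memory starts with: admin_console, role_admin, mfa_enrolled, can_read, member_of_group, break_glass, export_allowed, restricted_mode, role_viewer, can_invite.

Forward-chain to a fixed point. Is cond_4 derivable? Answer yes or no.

yes

Round 1: (2) [IF export_allowed THEN cond_7]; (7) [IF export_allowed THEN cond_5]; (9) [IF member_of_group and can_read THEN can_publish]; (10) [IF break_glass THEN can_write]; (13) [IF role_admin and break_glass THEN elevated]; (14) [IF admin_console THEN owner]; (16) [IF export_allowed THEN cond_6]. New: cond_7, cond_5, can_publish, can_write, elevated, owner, cond_6.
Round 2: (5) [IF elevated and mfa_enrolled THEN ip_allowlisted]; (6) [IF can_publish THEN token_valid]; (8) [IF owner and can_invite THEN sso_linked]. New: ip_allowlisted, token_valid, sso_linked.
Round 3: (3) [IF token_valid and export_allowed THEN role_editor]; (11) [IF ip_allowlisted and sso_linked THEN session_fresh]. New: role_editor, session_fresh.
Round 4: (1) [IF can_invite and session_fresh THEN cond_4]; (12) [IF session_fresh and role_editor THEN quota_ok]. New: cond_4, quota_ok.
cond_4 appears in round 4, so it is derivable.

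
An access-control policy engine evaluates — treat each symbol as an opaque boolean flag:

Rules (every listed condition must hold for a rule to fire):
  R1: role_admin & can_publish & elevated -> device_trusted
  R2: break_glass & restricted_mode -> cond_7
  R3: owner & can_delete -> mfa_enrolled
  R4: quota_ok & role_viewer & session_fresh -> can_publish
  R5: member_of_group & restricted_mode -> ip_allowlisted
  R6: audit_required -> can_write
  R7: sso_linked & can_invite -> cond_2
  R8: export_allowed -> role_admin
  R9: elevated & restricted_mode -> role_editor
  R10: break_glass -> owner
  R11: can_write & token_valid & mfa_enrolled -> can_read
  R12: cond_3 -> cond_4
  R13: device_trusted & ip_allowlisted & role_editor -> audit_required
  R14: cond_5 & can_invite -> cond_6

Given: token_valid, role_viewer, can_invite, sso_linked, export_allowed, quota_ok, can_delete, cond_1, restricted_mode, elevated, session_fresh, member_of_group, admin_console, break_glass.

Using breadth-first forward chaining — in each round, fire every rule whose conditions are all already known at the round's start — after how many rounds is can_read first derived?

Round 1: R2 [break_glass & restricted_mode -> cond_7]; R4 [quota_ok & role_viewer & session_fresh -> can_publish]; R5 [member_of_group & restricted_mode -> ip_allowlisted]; R7 [sso_linked & can_invite -> cond_2]; R8 [export_allowed -> role_admin]; R9 [elevated & restricted_mode -> role_editor]; R10 [break_glass -> owner]. Adds cond_7, can_publish, ip_allowlisted, cond_2, role_admin, role_editor, owner.
Round 2: R1 [role_admin & can_publish & elevated -> device_trusted]; R3 [owner & can_delete -> mfa_enrolled]. Adds device_trusted, mfa_enrolled.
Round 3: R13 [device_trusted & ip_allowlisted & role_editor -> audit_required]. Adds audit_required.
Round 4: R6 [audit_required -> can_write]. Adds can_write.
Round 5: R11 [can_write & token_valid & mfa_enrolled -> can_read]. Adds can_read.
can_read first appears in round 5.

5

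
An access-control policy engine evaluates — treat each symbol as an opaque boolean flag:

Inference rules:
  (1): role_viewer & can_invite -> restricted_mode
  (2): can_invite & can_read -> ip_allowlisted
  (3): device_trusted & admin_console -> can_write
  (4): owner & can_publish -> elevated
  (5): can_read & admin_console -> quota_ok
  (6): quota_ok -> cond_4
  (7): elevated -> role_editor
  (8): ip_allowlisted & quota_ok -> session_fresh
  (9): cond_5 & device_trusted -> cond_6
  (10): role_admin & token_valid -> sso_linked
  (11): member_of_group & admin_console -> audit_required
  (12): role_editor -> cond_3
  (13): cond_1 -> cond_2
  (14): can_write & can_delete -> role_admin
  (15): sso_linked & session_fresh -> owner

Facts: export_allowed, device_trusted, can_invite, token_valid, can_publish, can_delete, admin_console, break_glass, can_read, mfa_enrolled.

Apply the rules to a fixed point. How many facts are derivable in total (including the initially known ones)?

[1] (2) [can_invite & can_read -> ip_allowlisted]; (3) [device_trusted & admin_console -> can_write]; (5) [can_read & admin_console -> quota_ok]. ⇒ new: ip_allowlisted, can_write, quota_ok.
[2] (6) [quota_ok -> cond_4]; (8) [ip_allowlisted & quota_ok -> session_fresh]; (14) [can_write & can_delete -> role_admin]. ⇒ new: cond_4, session_fresh, role_admin.
[3] (10) [role_admin & token_valid -> sso_linked]. ⇒ new: sso_linked.
[4] (15) [sso_linked & session_fresh -> owner]. ⇒ new: owner.
[5] (4) [owner & can_publish -> elevated]. ⇒ new: elevated.
[6] (7) [elevated -> role_editor]. ⇒ new: role_editor.
[7] (12) [role_editor -> cond_3]. ⇒ new: cond_3.
Closure: {admin_console, break_glass, can_delete, can_invite, can_publish, can_read, can_write, cond_3, cond_4, device_trusted, elevated, export_allowed, ip_allowlisted, mfa_enrolled, owner, quota_ok, role_admin, role_editor, session_fresh, sso_linked, token_valid} — 21 facts.

21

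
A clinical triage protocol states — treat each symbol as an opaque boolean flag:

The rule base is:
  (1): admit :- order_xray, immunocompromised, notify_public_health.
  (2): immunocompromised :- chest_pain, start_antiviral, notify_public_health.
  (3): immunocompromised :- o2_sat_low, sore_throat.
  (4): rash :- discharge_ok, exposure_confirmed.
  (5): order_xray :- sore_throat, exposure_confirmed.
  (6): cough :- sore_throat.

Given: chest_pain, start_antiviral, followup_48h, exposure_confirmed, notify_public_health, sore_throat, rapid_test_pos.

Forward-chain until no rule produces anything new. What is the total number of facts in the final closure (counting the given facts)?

11

[1] (2) [immunocompromised :- chest_pain, start_antiviral, notify_public_health.]; (5) [order_xray :- sore_throat, exposure_confirmed.]; (6) [cough :- sore_throat.]. ⇒ new: immunocompromised, order_xray, cough.
[2] (1) [admit :- order_xray, immunocompromised, notify_public_health.]. ⇒ new: admit.
Closure: {admit, chest_pain, cough, exposure_confirmed, followup_48h, immunocompromised, notify_public_health, order_xray, rapid_test_pos, sore_throat, start_antiviral} — 11 facts.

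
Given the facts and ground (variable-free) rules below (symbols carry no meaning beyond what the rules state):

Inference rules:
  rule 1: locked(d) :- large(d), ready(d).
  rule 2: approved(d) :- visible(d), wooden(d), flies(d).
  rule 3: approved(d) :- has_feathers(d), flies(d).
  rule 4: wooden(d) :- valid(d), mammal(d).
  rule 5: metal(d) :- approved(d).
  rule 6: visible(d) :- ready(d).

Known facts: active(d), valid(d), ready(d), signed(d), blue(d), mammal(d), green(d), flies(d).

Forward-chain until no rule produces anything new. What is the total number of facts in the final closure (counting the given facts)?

12

Round 1: rule 4 [wooden(d) :- valid(d), mammal(d).]; rule 6 [visible(d) :- ready(d).]. Adds wooden(d), visible(d).
Round 2: rule 2 [approved(d) :- visible(d), wooden(d), flies(d).]. Adds approved(d).
Round 3: rule 5 [metal(d) :- approved(d).]. Adds metal(d).
Closure: {active(d), approved(d), blue(d), flies(d), green(d), mammal(d), metal(d), ready(d), signed(d), valid(d), visible(d), wooden(d)} — 12 facts.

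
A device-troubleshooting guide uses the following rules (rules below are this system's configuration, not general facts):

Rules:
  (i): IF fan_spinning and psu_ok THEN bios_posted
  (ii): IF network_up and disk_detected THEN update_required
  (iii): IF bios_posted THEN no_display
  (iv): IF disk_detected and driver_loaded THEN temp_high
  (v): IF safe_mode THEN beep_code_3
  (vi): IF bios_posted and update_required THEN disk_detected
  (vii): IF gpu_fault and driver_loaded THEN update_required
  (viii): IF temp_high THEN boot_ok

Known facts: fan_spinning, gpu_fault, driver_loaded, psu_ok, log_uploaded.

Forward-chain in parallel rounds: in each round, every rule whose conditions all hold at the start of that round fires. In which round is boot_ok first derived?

4

[1] (i) [IF fan_spinning and psu_ok THEN bios_posted]; (vii) [IF gpu_fault and driver_loaded THEN update_required]. ⇒ new: bios_posted, update_required.
[2] (iii) [IF bios_posted THEN no_display]; (vi) [IF bios_posted and update_required THEN disk_detected]. ⇒ new: no_display, disk_detected.
[3] (iv) [IF disk_detected and driver_loaded THEN temp_high]. ⇒ new: temp_high.
[4] (viii) [IF temp_high THEN boot_ok]. ⇒ new: boot_ok.
boot_ok first appears in round 4.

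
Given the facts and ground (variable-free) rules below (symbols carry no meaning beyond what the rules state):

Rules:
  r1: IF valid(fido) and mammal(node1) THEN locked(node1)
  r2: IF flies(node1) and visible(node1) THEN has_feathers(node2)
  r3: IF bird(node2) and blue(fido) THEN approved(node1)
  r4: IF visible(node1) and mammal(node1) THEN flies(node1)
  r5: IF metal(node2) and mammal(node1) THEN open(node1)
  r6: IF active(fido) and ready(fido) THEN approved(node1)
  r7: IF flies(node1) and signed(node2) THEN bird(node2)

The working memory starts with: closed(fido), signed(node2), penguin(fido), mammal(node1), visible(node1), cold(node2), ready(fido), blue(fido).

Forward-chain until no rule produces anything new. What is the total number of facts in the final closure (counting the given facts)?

12

Round 1: r4 [IF visible(node1) and mammal(node1) THEN flies(node1)]. New: flies(node1).
Round 2: r2 [IF flies(node1) and visible(node1) THEN has_feathers(node2)]; r7 [IF flies(node1) and signed(node2) THEN bird(node2)]. New: has_feathers(node2), bird(node2).
Round 3: r3 [IF bird(node2) and blue(fido) THEN approved(node1)]. New: approved(node1).
Closure: {approved(node1), bird(node2), blue(fido), closed(fido), cold(node2), flies(node1), has_feathers(node2), mammal(node1), penguin(fido), ready(fido), signed(node2), visible(node1)} — 12 facts.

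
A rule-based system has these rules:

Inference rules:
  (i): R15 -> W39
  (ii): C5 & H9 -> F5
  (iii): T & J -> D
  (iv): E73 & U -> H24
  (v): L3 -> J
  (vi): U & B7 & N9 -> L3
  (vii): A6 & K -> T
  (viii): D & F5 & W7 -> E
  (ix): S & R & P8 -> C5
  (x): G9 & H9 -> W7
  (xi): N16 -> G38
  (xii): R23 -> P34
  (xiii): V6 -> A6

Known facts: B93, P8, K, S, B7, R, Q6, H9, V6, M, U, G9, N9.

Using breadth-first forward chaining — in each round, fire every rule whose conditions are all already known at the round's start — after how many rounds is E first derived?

4

Round 1: (vi) [U & B7 & N9 -> L3]; (ix) [S & R & P8 -> C5]; (x) [G9 & H9 -> W7]; (xiii) [V6 -> A6]. Adds L3, C5, W7, A6.
Round 2: (ii) [C5 & H9 -> F5]; (v) [L3 -> J]; (vii) [A6 & K -> T]. Adds F5, J, T.
Round 3: (iii) [T & J -> D]. Adds D.
Round 4: (viii) [D & F5 & W7 -> E]. Adds E.
E first appears in round 4.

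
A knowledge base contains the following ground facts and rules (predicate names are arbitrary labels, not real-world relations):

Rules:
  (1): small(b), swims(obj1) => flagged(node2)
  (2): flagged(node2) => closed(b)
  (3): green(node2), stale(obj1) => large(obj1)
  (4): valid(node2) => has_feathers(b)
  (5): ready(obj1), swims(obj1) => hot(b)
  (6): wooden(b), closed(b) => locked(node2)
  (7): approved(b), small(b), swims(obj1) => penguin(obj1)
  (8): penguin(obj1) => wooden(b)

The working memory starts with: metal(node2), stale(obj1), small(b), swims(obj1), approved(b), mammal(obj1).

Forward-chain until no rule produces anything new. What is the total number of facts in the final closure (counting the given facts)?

Round 1 fires (1), (7), giving flagged(node2), penguin(obj1).
Round 2 fires (2), (8), giving closed(b), wooden(b).
Round 3 fires (6), giving locked(node2).
Closure: {approved(b), closed(b), flagged(node2), locked(node2), mammal(obj1), metal(node2), penguin(obj1), small(b), stale(obj1), swims(obj1), wooden(b)} — 11 facts.

11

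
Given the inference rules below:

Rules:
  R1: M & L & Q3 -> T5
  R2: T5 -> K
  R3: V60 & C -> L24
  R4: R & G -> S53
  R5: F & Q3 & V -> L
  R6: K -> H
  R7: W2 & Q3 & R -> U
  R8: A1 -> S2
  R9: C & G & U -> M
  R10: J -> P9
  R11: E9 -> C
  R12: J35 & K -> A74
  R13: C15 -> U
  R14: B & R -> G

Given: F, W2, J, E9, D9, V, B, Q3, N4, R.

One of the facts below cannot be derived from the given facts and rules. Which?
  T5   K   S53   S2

S2

Round 1: R5 [F & Q3 & V -> L]; R7 [W2 & Q3 & R -> U]; R10 [J -> P9]; R11 [E9 -> C]; R14 [B & R -> G]. Adds L, U, P9, C, G.
Round 2: R4 [R & G -> S53]; R9 [C & G & U -> M]. Adds S53, M.
Round 3: R1 [M & L & Q3 -> T5]. Adds T5.
Round 4: R2 [T5 -> K]. Adds K.
Round 5: R6 [K -> H]. Adds H.
Derived: S53 (round 2), K (round 4), T5 (round 3). S2 never appears in any round.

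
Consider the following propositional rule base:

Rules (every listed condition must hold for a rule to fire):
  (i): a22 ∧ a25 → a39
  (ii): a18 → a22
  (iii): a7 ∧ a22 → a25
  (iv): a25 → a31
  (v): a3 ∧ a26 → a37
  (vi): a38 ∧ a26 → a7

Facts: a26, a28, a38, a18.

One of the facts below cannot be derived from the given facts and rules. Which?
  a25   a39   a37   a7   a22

Round 1: (ii) [a18 → a22]; (vi) [a38 ∧ a26 → a7]. New: a22, a7.
Round 2: (iii) [a7 ∧ a22 → a25]. New: a25.
Round 3: (i) [a22 ∧ a25 → a39]; (iv) [a25 → a31]. New: a39, a31.
Derived: a22 (round 1), a7 (round 1), a39 (round 3), a25 (round 2). a37 never appears in any round.

a37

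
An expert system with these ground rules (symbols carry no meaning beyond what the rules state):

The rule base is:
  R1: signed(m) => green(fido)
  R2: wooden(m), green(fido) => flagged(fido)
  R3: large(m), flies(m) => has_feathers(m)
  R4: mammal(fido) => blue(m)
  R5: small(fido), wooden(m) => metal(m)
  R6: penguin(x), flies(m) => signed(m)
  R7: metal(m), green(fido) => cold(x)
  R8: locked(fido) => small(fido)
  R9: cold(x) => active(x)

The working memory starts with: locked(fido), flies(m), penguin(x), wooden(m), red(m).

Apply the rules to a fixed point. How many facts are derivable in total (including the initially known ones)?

12

[1] R6 [penguin(x), flies(m) => signed(m)]; R8 [locked(fido) => small(fido)]. ⇒ new: signed(m), small(fido).
[2] R1 [signed(m) => green(fido)]; R5 [small(fido), wooden(m) => metal(m)]. ⇒ new: green(fido), metal(m).
[3] R2 [wooden(m), green(fido) => flagged(fido)]; R7 [metal(m), green(fido) => cold(x)]. ⇒ new: flagged(fido), cold(x).
[4] R9 [cold(x) => active(x)]. ⇒ new: active(x).
Closure: {active(x), cold(x), flagged(fido), flies(m), green(fido), locked(fido), metal(m), penguin(x), red(m), signed(m), small(fido), wooden(m)} — 12 facts.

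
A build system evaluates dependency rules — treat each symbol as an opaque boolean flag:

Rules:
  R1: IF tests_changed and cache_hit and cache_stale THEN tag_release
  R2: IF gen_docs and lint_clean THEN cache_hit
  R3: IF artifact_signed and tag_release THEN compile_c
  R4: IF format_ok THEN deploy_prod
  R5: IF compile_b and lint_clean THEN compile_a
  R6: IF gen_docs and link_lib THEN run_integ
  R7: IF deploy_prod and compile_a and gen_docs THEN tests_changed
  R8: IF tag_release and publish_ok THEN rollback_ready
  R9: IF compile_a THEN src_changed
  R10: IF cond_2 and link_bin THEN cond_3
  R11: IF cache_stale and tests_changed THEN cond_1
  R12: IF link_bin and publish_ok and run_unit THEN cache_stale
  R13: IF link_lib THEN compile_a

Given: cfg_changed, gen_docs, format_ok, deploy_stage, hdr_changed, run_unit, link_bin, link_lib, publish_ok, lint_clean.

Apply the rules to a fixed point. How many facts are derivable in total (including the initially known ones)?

20

[1] R2 [IF gen_docs and lint_clean THEN cache_hit]; R4 [IF format_ok THEN deploy_prod]; R6 [IF gen_docs and link_lib THEN run_integ]; R12 [IF link_bin and publish_ok and run_unit THEN cache_stale]; R13 [IF link_lib THEN compile_a]. ⇒ new: cache_hit, deploy_prod, run_integ, cache_stale, compile_a.
[2] R7 [IF deploy_prod and compile_a and gen_docs THEN tests_changed]; R9 [IF compile_a THEN src_changed]. ⇒ new: tests_changed, src_changed.
[3] R1 [IF tests_changed and cache_hit and cache_stale THEN tag_release]; R11 [IF cache_stale and tests_changed THEN cond_1]. ⇒ new: tag_release, cond_1.
[4] R8 [IF tag_release and publish_ok THEN rollback_ready]. ⇒ new: rollback_ready.
Closure: {cache_hit, cache_stale, cfg_changed, compile_a, cond_1, deploy_prod, deploy_stage, format_ok, gen_docs, hdr_changed, link_bin, link_lib, lint_clean, publish_ok, rollback_ready, run_integ, run_unit, src_changed, tag_release, tests_changed} — 20 facts.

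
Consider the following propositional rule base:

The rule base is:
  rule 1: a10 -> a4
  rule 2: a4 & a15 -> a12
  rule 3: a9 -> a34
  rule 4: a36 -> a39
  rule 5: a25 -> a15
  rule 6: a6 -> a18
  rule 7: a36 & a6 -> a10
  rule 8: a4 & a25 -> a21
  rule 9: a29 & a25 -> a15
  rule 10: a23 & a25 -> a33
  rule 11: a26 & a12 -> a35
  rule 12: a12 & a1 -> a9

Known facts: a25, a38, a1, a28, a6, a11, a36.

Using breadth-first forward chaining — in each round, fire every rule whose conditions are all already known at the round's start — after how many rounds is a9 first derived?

Round 1 — rule 4, rule 5, rule 6, rule 7, derive a39, a15, a18, a10.
Round 2 — rule 1, derive a4.
Round 3 — rule 2, rule 8, derive a12, a21.
Round 4 — rule 12, derive a9.
a9 first appears in round 4.

4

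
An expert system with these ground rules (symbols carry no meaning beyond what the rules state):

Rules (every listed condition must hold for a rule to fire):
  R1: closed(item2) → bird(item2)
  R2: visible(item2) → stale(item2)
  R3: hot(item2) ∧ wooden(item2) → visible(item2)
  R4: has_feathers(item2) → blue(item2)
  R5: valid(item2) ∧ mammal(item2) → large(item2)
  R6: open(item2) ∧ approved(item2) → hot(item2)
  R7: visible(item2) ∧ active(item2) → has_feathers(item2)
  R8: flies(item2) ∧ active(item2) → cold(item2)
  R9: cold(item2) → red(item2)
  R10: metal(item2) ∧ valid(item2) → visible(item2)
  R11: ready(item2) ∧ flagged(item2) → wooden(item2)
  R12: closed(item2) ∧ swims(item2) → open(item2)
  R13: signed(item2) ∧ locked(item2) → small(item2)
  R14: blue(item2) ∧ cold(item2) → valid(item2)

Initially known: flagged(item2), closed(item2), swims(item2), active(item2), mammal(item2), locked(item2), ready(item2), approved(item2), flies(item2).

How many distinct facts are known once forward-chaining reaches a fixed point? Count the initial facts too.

21

Round 1: R1 [closed(item2) → bird(item2)]; R8 [flies(item2) ∧ active(item2) → cold(item2)]; R11 [ready(item2) ∧ flagged(item2) → wooden(item2)]; R12 [closed(item2) ∧ swims(item2) → open(item2)]. Adds bird(item2), cold(item2), wooden(item2), open(item2).
Round 2: R6 [open(item2) ∧ approved(item2) → hot(item2)]; R9 [cold(item2) → red(item2)]. Adds hot(item2), red(item2).
Round 3: R3 [hot(item2) ∧ wooden(item2) → visible(item2)]. Adds visible(item2).
Round 4: R2 [visible(item2) → stale(item2)]; R7 [visible(item2) ∧ active(item2) → has_feathers(item2)]. Adds stale(item2), has_feathers(item2).
Round 5: R4 [has_feathers(item2) → blue(item2)]. Adds blue(item2).
Round 6: R14 [blue(item2) ∧ cold(item2) → valid(item2)]. Adds valid(item2).
Round 7: R5 [valid(item2) ∧ mammal(item2) → large(item2)]. Adds large(item2).
Closure: {active(item2), approved(item2), bird(item2), blue(item2), closed(item2), cold(item2), flagged(item2), flies(item2), has_feathers(item2), hot(item2), large(item2), locked(item2), mammal(item2), open(item2), ready(item2), red(item2), stale(item2), swims(item2), valid(item2), visible(item2), wooden(item2)} — 21 facts.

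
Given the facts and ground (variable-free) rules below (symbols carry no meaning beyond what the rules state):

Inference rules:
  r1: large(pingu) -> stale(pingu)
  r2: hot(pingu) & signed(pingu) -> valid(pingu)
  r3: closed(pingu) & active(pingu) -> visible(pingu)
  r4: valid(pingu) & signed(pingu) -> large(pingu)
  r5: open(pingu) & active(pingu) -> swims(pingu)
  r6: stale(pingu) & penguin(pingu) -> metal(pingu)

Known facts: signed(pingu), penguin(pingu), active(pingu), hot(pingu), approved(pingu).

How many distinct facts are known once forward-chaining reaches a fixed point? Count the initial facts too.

Round 1: r2 [hot(pingu) & signed(pingu) -> valid(pingu)]. Adds valid(pingu).
Round 2: r4 [valid(pingu) & signed(pingu) -> large(pingu)]. Adds large(pingu).
Round 3: r1 [large(pingu) -> stale(pingu)]. Adds stale(pingu).
Round 4: r6 [stale(pingu) & penguin(pingu) -> metal(pingu)]. Adds metal(pingu).
Closure: {active(pingu), approved(pingu), hot(pingu), large(pingu), metal(pingu), penguin(pingu), signed(pingu), stale(pingu), valid(pingu)} — 9 facts.

9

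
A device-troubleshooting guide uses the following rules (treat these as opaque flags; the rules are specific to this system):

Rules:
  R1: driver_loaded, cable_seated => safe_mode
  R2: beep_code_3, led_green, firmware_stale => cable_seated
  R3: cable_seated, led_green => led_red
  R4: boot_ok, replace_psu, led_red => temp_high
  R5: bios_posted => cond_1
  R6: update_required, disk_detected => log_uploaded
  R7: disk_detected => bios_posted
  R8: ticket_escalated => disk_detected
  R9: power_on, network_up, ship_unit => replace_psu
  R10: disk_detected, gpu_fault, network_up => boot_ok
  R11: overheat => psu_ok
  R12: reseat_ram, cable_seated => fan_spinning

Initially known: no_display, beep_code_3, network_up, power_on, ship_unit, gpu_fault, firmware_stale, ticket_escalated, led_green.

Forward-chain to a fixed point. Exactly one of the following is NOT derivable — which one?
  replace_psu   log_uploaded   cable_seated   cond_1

log_uploaded

Round 1: R2 [beep_code_3, led_green, firmware_stale => cable_seated]; R8 [ticket_escalated => disk_detected]; R9 [power_on, network_up, ship_unit => replace_psu]. Adds cable_seated, disk_detected, replace_psu.
Round 2: R3 [cable_seated, led_green => led_red]; R7 [disk_detected => bios_posted]; R10 [disk_detected, gpu_fault, network_up => boot_ok]. Adds led_red, bios_posted, boot_ok.
Round 3: R4 [boot_ok, replace_psu, led_red => temp_high]; R5 [bios_posted => cond_1]. Adds temp_high, cond_1.
Derived: replace_psu (round 1), cable_seated (round 1), cond_1 (round 3). log_uploaded never appears in any round.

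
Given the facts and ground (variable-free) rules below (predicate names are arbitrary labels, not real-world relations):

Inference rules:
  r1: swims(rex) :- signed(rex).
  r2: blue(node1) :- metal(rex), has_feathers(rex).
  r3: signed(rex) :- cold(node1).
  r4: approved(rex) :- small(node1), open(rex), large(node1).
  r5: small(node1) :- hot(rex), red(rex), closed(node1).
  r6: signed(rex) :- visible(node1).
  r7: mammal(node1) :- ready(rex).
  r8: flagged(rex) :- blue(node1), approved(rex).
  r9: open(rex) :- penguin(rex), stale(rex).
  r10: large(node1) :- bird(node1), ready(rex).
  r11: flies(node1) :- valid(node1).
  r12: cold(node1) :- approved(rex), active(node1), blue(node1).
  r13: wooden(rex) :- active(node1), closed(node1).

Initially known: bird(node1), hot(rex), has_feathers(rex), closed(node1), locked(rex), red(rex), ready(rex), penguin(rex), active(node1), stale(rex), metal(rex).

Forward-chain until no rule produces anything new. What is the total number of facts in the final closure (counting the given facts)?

22

Round 1 — r2, r5, r7, r9, r10, r13, derive blue(node1), small(node1), mammal(node1), open(rex), large(node1), wooden(rex).
Round 2 — r4, derive approved(rex).
Round 3 — r8, r12, derive flagged(rex), cold(node1).
Round 4 — r3, derive signed(rex).
Round 5 — r1, derive swims(rex).
Closure: {active(node1), approved(rex), bird(node1), blue(node1), closed(node1), cold(node1), flagged(rex), has_feathers(rex), hot(rex), large(node1), locked(rex), mammal(node1), metal(rex), open(rex), penguin(rex), ready(rex), red(rex), signed(rex), small(node1), stale(rex), swims(rex), wooden(rex)} — 22 facts.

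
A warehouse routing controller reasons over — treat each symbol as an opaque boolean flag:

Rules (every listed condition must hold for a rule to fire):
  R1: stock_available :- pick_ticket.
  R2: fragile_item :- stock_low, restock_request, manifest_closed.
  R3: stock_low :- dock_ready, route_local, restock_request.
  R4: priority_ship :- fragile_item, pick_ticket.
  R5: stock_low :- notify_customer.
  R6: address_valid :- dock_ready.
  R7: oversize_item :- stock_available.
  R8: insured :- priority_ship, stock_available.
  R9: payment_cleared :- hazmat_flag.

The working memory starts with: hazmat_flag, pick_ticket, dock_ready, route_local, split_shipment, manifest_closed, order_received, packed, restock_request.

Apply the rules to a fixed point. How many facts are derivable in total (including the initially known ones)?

17

Round 1 fires R1, R3, R6, R9, giving stock_available, stock_low, address_valid, payment_cleared.
Round 2 fires R2, R7, giving fragile_item, oversize_item.
Round 3 fires R4, giving priority_ship.
Round 4 fires R8, giving insured.
Closure: {address_valid, dock_ready, fragile_item, hazmat_flag, insured, manifest_closed, order_received, oversize_item, packed, payment_cleared, pick_ticket, priority_ship, restock_request, route_local, split_shipment, stock_available, stock_low} — 17 facts.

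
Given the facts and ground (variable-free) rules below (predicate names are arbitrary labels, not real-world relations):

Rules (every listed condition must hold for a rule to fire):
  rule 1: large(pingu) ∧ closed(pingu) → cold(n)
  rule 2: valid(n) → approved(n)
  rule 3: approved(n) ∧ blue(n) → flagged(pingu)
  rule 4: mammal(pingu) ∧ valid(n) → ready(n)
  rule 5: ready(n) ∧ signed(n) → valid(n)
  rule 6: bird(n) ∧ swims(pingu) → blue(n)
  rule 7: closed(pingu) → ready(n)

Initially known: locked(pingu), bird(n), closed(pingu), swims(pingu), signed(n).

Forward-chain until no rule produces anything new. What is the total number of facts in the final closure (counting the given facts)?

Round 1 — rule 6, rule 7, derive blue(n), ready(n).
Round 2 — rule 5, derive valid(n).
Round 3 — rule 2, derive approved(n).
Round 4 — rule 3, derive flagged(pingu).
Closure: {approved(n), bird(n), blue(n), closed(pingu), flagged(pingu), locked(pingu), ready(n), signed(n), swims(pingu), valid(n)} — 10 facts.

10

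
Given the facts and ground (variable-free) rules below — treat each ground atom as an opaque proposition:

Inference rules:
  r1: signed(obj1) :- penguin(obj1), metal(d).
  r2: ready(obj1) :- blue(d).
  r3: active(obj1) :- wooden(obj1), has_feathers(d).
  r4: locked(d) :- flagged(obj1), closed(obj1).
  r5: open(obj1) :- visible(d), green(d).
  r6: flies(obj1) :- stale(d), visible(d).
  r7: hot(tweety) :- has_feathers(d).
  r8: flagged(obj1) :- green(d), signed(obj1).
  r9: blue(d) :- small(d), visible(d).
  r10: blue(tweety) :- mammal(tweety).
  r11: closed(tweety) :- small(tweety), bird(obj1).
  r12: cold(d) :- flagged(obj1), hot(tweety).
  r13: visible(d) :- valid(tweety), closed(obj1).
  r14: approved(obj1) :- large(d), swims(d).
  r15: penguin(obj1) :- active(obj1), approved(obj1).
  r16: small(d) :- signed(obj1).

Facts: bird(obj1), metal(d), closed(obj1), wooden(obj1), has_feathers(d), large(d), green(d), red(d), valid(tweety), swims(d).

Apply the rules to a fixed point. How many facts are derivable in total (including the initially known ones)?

Round 1 — r3, r7, r13, r14, derive active(obj1), hot(tweety), visible(d), approved(obj1).
Round 2 — r5, r15, derive open(obj1), penguin(obj1).
Round 3 — r1, derive signed(obj1).
Round 4 — r8, r16, derive flagged(obj1), small(d).
Round 5 — r4, r9, r12, derive locked(d), blue(d), cold(d).
Round 6 — r2, derive ready(obj1).
Closure: {active(obj1), approved(obj1), bird(obj1), blue(d), closed(obj1), cold(d), flagged(obj1), green(d), has_feathers(d), hot(tweety), large(d), locked(d), metal(d), open(obj1), penguin(obj1), ready(obj1), red(d), signed(obj1), small(d), swims(d), valid(tweety), visible(d), wooden(obj1)} — 23 facts.

23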